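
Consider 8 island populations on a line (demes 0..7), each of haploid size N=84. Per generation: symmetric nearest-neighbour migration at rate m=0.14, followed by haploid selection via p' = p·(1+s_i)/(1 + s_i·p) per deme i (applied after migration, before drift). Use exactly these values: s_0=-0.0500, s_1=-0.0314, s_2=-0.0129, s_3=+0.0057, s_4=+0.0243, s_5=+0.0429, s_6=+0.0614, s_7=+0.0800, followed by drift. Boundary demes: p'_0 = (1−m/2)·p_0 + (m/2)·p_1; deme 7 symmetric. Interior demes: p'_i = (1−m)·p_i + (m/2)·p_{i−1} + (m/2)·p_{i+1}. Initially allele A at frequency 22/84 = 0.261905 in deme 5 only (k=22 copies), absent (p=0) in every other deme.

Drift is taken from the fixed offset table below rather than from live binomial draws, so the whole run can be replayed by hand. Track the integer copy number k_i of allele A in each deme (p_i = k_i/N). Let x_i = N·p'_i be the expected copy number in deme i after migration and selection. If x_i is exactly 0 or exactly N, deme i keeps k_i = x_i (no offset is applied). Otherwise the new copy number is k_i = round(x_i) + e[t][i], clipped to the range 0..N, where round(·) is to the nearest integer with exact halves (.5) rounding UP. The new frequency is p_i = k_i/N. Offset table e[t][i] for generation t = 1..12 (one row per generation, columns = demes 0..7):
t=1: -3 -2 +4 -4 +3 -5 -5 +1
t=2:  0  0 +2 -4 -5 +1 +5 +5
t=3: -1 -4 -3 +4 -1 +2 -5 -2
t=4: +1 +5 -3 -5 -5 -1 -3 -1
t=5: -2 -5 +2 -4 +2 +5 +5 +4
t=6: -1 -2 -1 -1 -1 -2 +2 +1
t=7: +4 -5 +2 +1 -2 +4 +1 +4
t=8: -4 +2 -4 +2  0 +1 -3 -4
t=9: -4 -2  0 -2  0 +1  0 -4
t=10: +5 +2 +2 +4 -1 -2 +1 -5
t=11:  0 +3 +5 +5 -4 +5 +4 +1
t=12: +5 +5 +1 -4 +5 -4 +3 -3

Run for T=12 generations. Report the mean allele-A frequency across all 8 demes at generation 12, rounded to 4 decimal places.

t=0: k=[0 0 0 0 0 22 0 0]
t=1: x=[0.0000 0.0000 0.0000 0.0000 1.5767 19.5428 1.6327 0.0000] k=[0 0 0 0 5 15 0 0]
t=2: x=[0.0000 0.0000 0.0000 0.3520 5.4715 13.7255 1.1136 0.0000] k=[0 0 0 0 0 15 6 0]
t=3: x=[0.0000 0.0000 0.0000 0.0000 1.0752 13.7976 6.5615 0.4534] k=[0 0 0 0 0 16 2 0]
t=4: x=[0.0000 0.0000 0.0000 0.0000 1.1468 14.3941 3.0081 0.1512] k=[0 0 0 0 0 13 0 0]
t=5: x=[0.0000 0.0000 0.0000 0.0000 0.9319 11.5934 0.9652 0.0000] k=[0 0 0 0 3 17 6 0]
t=6: x=[0.0000 0.0000 0.0000 0.2112 3.8574 15.7813 6.7088 0.4534] k=[0 0 0 0 3 14 9 1]
t=7: x=[0.0000 0.0000 0.0000 0.2112 3.6428 13.3448 9.2701 1.6823] k=[0 0 0 1 2 17 10 6]
t=8: x=[0.0000 0.0000 0.0691 1.0056 3.0498 15.9969 10.7566 6.7421] k=[0 0 0 3 3 17 8 3]
t=9: x=[0.0000 0.0000 0.2073 2.8054 4.0720 15.9251 8.7355 3.6065] k=[0 0 0 1 4 17 9 0]
t=10: x=[0.0000 0.0000 0.0691 1.1464 4.8077 16.0688 9.4168 0.6800] k=[0 0 2 5 4 14 10 0]
t=11: x=[0.0000 0.1356 2.0439 4.7454 4.8792 13.4889 10.0975 0.7555] k=[0 3 7 10 1 18 14 2]
t=12: x=[0.1995 2.9770 6.8479 9.2065 2.8862 17.0948 14.1264 3.0589] k=[5 8 8 5 8 13 17 0]

0.0952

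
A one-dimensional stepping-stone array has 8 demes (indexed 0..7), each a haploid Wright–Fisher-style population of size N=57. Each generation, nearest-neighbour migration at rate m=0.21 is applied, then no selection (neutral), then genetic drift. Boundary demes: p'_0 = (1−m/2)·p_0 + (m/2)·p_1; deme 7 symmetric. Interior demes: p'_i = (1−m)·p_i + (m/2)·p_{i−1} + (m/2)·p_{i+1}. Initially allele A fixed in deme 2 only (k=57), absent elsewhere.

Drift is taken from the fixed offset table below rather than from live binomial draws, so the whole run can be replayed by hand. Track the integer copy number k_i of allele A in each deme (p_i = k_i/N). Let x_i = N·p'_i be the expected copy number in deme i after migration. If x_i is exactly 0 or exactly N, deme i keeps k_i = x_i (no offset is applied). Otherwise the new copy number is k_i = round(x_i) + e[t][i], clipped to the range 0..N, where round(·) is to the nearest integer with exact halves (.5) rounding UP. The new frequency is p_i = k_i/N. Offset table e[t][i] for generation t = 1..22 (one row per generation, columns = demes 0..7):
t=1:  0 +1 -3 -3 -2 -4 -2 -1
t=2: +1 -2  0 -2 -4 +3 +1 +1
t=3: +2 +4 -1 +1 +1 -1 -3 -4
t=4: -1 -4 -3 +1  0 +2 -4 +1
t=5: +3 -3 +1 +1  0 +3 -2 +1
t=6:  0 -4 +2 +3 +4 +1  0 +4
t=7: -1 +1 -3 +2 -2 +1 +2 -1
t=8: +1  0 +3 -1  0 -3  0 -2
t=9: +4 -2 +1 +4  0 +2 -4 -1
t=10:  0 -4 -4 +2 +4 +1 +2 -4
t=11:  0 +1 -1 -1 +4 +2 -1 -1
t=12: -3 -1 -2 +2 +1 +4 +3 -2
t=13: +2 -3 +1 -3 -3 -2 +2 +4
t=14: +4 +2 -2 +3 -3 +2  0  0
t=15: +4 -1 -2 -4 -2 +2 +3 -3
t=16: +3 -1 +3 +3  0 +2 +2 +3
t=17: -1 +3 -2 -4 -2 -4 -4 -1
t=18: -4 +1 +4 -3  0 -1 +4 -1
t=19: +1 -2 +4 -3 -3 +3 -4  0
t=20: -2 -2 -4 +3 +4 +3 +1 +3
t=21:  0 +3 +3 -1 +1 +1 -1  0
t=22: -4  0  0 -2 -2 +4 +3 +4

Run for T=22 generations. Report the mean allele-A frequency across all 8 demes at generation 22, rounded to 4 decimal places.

t=0: k=[0 0 57 0 0 0 0 0]
t=1: x=[0.0000 5.9850 45.0300 5.9850 0.0000 0.0000 0.0000 0.0000] k=[0 7 42 3 0 0 0 0]
t=2: x=[0.7350 9.9400 34.2300 6.7800 0.3150 0.0000 0.0000 0.0000] k=[2 8 34 5 0 0 0 0]
t=3: x=[2.6300 10.1000 28.2250 7.5200 0.5250 0.0000 0.0000 0.0000] k=[5 14 27 9 2 0 0 0]
t=4: x=[5.9450 14.4200 23.7450 10.1550 2.5250 0.2100 0.0000 0.0000] k=[5 10 21 11 3 2 0 0]
t=5: x=[5.5250 10.6300 18.7950 11.2100 3.7350 1.8950 0.2100 0.0000] k=[9 8 20 12 4 5 0 0]
t=6: x=[8.8950 9.3650 17.9000 12.0000 4.9450 4.3700 0.5250 0.0000] k=[9 5 20 15 9 5 1 0]
t=7: x=[8.5800 6.9950 17.9000 14.8950 9.2100 5.0000 1.3150 0.1050] k=[8 8 15 17 7 6 3 0]
t=8: x=[8.0000 8.7350 14.4750 15.7400 7.9450 5.7900 3.0000 0.3150] k=[9 9 17 15 8 3 3 0]
t=9: x=[9.0000 9.8400 15.9500 14.4750 8.2100 3.5250 2.6850 0.3150] k=[13 8 17 18 8 6 0 0]
t=10: x=[12.4750 9.4700 16.1600 16.8450 8.8400 5.5800 0.6300 0.0000] k=[12 5 12 19 13 7 3 0]
t=11: x=[11.2650 6.4700 12.0000 17.6350 13.0000 7.2100 3.1050 0.3150] k=[11 7 11 17 17 9 2 0]
t=12: x=[10.5800 7.8400 11.2100 16.3700 16.1600 9.1050 2.5250 0.2100] k=[8 7 9 18 17 13 6 0]
t=13: x=[7.8950 7.3150 9.7350 16.9500 16.6850 12.6850 6.1050 0.6300] k=[10 4 11 14 14 11 8 5]
t=14: x=[9.3700 5.3650 10.5800 13.6850 13.6850 11.0000 8.0000 5.3150] k=[13 7 9 17 11 13 8 5]
t=15: x=[12.3700 7.8400 9.6300 15.5300 11.8400 12.2650 8.2100 5.3150] k=[16 7 8 12 10 14 11 2]
t=16: x=[15.0550 8.0500 8.3150 11.3700 10.6300 13.2650 10.3700 2.9450] k=[18 7 11 14 11 15 12 6]
t=17: x=[16.8450 8.5750 10.8950 13.3700 11.7350 14.2650 11.6850 6.6300] k=[16 12 9 9 10 10 8 6]
t=18: x=[15.5800 12.1050 9.3150 9.1050 9.8950 9.7900 8.0000 6.2100] k=[12 13 13 6 10 9 12 5]
t=19: x=[12.1050 12.8950 12.2650 7.1550 9.4750 9.4200 10.9500 5.7350] k=[13 11 16 4 6 12 7 6]
t=20: x=[12.7900 11.7350 14.2150 5.4700 6.4200 10.8450 7.4200 6.1050] k=[11 10 10 8 10 14 8 9]
t=21: x=[10.8950 10.1050 9.7900 8.4200 10.2100 12.9500 8.7350 8.8950] k=[11 13 13 7 11 14 8 9]
t=22: x=[11.2100 12.7900 12.3700 8.0500 10.8950 13.0550 8.7350 8.8950] k=[7 13 12 6 9 17 12 13]

0.1952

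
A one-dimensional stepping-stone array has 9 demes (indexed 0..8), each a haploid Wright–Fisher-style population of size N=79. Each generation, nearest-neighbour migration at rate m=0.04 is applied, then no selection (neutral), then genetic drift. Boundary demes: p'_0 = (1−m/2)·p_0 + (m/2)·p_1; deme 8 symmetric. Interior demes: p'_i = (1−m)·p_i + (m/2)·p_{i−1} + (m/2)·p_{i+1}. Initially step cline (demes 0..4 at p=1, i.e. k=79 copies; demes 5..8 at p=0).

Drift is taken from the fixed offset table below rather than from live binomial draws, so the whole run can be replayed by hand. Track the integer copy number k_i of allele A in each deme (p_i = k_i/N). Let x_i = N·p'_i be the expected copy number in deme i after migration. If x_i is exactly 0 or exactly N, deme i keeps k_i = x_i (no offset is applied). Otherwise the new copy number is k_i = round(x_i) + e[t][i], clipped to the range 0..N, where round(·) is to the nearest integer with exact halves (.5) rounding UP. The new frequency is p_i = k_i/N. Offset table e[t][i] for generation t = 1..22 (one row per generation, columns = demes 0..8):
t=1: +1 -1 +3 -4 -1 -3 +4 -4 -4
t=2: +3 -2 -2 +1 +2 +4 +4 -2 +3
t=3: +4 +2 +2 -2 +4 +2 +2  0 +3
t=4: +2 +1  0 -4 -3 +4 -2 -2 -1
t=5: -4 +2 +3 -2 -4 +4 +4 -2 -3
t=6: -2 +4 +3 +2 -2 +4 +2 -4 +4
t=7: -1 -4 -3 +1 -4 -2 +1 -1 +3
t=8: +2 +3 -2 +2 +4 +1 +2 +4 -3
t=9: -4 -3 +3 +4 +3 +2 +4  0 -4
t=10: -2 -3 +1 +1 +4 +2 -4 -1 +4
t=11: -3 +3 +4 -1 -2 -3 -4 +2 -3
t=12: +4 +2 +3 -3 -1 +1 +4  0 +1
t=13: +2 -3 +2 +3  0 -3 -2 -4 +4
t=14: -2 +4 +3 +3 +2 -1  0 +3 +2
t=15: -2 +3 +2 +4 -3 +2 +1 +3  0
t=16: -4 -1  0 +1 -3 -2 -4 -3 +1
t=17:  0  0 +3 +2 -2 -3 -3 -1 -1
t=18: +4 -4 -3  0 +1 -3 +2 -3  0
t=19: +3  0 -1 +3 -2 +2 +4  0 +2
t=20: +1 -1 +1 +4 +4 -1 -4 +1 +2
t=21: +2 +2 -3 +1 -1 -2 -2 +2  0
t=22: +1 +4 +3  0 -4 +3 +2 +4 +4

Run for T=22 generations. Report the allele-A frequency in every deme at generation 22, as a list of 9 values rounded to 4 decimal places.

[1.0000, 1.0000, 0.9620, 0.9873, 0.6962, 0.2658, 0.0380, 0.0886, 0.2025]

t=0: k=[79 79 79 79 79 0 0 0 0]
t=1: x=[79.0000 79.0000 79.0000 79.0000 77.4200 1.5800 0.0000 0.0000 0.0000] k=[79 79 79 79 76 0 0 0 0]
t=2: x=[79.0000 79.0000 79.0000 78.9400 74.5400 1.5200 0.0000 0.0000 0.0000] k=[79 79 79 79 77 6 0 0 0]
t=3: x=[79.0000 79.0000 79.0000 78.9600 75.6200 7.3000 0.1200 0.0000 0.0000] k=[79 79 79 77 79 9 2 0 0]
t=4: x=[79.0000 79.0000 78.9600 77.0800 77.5600 10.2600 2.1000 0.0400 0.0000] k=[79 79 79 73 75 14 0 0 0]
t=5: x=[79.0000 79.0000 78.8800 73.1600 73.7400 14.9400 0.2800 0.0000 0.0000] k=[79 79 79 71 70 19 4 0 0]
t=6: x=[79.0000 79.0000 78.8400 71.1400 69.0000 19.7200 4.2200 0.0800 0.0000] k=[79 79 79 73 67 24 6 0 0]
t=7: x=[79.0000 79.0000 78.8800 73.0000 66.2600 24.5000 6.2400 0.1200 0.0000] k=[79 79 76 74 62 23 7 0 0]
t=8: x=[79.0000 78.9400 76.0200 73.8000 61.4600 23.4600 7.1800 0.1400 0.0000] k=[79 79 74 76 65 24 9 4 0]
t=9: x=[79.0000 78.9000 74.1400 75.7400 64.4000 24.5200 9.2000 4.0200 0.0800] k=[79 76 77 79 67 27 13 4 0]
t=10: x=[78.9400 76.0800 77.0200 78.7200 66.4400 27.5200 13.1000 4.1000 0.0800] k=[77 73 78 79 70 30 9 3 4]
t=11: x=[76.9200 73.1800 77.9200 78.8000 69.3800 30.3800 9.3000 3.1400 3.9800] k=[74 76 79 78 67 27 5 5 1]
t=12: x=[74.0400 76.0200 78.9200 77.8000 66.4200 27.3600 5.4400 4.9200 1.0800] k=[78 78 79 75 65 28 9 5 2]
t=13: x=[78.0000 78.0200 78.9000 74.8800 64.4600 28.3600 9.3000 5.0200 2.0600] k=[79 75 79 78 64 25 7 1 6]
t=14: x=[78.9200 75.1600 78.9000 77.7400 63.5000 25.4200 7.2400 1.2200 5.9000] k=[77 79 79 79 66 24 7 4 8]
t=15: x=[77.0400 78.9600 79.0000 78.7400 65.4200 24.5000 7.2800 4.1400 7.9200] k=[75 79 79 79 62 27 8 7 8]
t=16: x=[75.0800 78.9200 79.0000 78.6600 61.6400 27.3200 8.3600 7.0400 7.9800] k=[71 78 79 79 59 25 4 4 9]
t=17: x=[71.1400 77.8800 78.9800 78.6000 58.7200 25.2600 4.4200 4.1000 8.9000] k=[71 78 79 79 57 22 1 3 8]
t=18: x=[71.1400 77.8800 78.9800 78.5600 56.7400 22.2800 1.4600 3.0600 7.9000] k=[75 74 76 79 58 19 3 0 8]
t=19: x=[74.9800 74.0600 76.0200 78.5200 57.6400 19.4600 3.2600 0.2200 7.8400] k=[78 74 75 79 56 21 7 0 10]
t=20: x=[77.9200 74.1000 75.0600 78.4600 55.7600 21.4200 7.1400 0.3400 9.8000] k=[79 73 76 79 60 20 3 1 12]
t=21: x=[78.8800 73.1800 76.0000 78.5600 59.5800 20.4600 3.3000 1.2600 11.7800] k=[79 75 73 79 59 18 1 3 12]
t=22: x=[78.9200 75.0400 73.1600 78.4800 58.5800 18.4800 1.3800 3.1400 11.8200] k=[79 79 76 78 55 21 3 7 16]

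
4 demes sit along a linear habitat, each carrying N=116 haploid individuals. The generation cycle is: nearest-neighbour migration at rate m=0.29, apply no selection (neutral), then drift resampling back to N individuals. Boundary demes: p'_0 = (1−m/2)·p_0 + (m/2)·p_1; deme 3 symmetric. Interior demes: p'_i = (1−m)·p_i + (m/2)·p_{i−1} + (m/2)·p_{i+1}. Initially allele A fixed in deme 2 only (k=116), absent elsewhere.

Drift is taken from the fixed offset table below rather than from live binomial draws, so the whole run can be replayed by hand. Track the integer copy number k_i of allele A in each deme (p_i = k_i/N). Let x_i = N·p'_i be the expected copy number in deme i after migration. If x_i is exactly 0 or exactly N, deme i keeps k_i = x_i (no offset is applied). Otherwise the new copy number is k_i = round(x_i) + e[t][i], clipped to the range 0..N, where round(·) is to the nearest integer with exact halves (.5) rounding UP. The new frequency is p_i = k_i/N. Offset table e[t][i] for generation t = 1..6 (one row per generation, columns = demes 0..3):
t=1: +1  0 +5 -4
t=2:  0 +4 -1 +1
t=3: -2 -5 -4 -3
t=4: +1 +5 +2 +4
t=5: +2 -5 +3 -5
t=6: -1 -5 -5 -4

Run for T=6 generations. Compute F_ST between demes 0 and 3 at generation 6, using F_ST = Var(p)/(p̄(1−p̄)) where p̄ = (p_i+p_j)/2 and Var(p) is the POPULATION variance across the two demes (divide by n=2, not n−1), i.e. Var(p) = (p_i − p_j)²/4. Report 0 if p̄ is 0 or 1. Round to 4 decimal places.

t=0: k=[0 0 116 0]
t=1: x=[0.0000 16.8200 82.3600 16.8200] k=[0 17 87 13]
t=2: x=[2.4650 24.6850 66.1200 23.7300] k=[2 29 65 25]
t=3: x=[5.9150 30.3050 53.9800 30.8000] k=[4 25 50 28]
t=4: x=[7.0450 25.5800 43.1850 31.1900] k=[8 31 45 35]
t=5: x=[11.3350 29.6950 41.5200 36.4500] k=[13 25 45 31]
t=6: x=[14.7400 26.1600 40.0700 33.0300] k=[14 21 35 29]

0.0277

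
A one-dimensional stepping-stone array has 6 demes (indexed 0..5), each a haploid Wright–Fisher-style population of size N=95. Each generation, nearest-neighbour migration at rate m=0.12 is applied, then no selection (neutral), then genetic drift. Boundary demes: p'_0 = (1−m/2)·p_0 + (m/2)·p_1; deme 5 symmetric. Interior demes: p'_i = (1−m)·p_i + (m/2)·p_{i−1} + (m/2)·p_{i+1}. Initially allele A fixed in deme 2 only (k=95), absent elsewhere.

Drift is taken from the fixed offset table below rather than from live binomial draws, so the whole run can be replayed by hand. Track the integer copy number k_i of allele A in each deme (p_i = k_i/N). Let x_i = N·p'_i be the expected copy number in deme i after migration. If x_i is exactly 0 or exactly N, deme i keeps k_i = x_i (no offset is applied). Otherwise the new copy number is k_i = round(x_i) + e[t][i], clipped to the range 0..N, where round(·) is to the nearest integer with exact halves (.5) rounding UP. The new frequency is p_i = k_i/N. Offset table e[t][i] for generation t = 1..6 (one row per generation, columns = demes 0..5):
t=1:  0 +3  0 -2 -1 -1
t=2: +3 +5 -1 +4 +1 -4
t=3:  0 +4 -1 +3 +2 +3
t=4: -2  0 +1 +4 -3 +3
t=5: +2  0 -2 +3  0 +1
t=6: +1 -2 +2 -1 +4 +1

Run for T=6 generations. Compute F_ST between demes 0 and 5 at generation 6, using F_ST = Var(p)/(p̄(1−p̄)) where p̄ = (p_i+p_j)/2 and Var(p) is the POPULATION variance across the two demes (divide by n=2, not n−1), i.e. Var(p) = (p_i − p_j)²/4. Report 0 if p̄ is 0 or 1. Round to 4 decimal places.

t=0: k=[0 0 95 0 0 0]
t=1: x=[0.0000 5.7000 83.6000 5.7000 0.0000 0.0000] k=[0 9 84 4 0 0]
t=2: x=[0.5400 12.9600 74.7000 8.5600 0.2400 0.0000] k=[4 18 74 13 1 0]
t=3: x=[4.8400 20.5200 66.9800 15.9400 1.6600 0.0600] k=[5 25 66 19 4 3]
t=4: x=[6.2000 26.2600 60.7200 20.9200 4.8400 3.0600] k=[4 26 62 25 2 6]
t=5: x=[5.3200 26.8400 57.6200 25.8400 3.6200 5.7600] k=[7 27 56 29 4 7]
t=6: x=[8.2000 27.5400 52.6400 29.1200 5.6800 6.8200] k=[9 26 55 28 10 8]

0.0003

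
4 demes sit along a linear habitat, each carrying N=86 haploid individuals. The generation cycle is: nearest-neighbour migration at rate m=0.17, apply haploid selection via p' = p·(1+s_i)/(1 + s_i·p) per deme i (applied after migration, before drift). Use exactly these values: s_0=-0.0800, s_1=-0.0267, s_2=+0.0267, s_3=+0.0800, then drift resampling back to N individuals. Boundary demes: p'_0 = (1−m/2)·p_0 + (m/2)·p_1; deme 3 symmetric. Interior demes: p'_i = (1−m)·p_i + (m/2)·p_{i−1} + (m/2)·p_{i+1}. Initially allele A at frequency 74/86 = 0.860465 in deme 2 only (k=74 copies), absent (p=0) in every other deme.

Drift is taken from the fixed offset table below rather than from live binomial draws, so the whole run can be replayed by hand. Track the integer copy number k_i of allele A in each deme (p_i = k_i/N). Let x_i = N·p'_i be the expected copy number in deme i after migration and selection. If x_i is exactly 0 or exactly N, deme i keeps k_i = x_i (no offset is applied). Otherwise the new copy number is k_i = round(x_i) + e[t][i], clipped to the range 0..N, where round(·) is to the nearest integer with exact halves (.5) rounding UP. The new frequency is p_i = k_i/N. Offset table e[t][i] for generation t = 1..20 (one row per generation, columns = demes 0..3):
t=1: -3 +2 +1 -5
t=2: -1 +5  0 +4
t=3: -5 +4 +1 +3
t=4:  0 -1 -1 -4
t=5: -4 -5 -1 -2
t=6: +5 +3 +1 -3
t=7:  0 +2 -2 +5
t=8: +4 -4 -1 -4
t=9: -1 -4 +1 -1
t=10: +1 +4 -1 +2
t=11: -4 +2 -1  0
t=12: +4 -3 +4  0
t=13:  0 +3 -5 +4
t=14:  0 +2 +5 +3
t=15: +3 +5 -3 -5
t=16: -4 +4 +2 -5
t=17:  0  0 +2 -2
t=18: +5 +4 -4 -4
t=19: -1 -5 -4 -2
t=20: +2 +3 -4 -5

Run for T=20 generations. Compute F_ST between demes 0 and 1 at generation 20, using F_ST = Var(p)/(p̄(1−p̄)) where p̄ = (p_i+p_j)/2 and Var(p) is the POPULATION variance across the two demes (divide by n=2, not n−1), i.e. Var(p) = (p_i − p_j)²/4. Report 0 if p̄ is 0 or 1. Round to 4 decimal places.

t=0: k=[0 0 74 0]
t=1: x=[0.0000 6.1340 61.8799 6.7537] k=[0 8 63 2]
t=2: x=[0.6260 11.7184 53.6733 7.7083] k=[0 17 54 12]
t=3: x=[1.3312 18.3070 47.8451 16.5755] k=[0 22 49 20]
t=4: x=[1.7234 21.9793 44.8058 23.7656] k=[2 21 44 20]
t=5: x=[3.3370 20.9087 40.5693 23.3250] k=[0 16 40 21]
t=6: x=[1.2528 16.3192 36.8990 23.9210] k=[6 19 38 21]
t=7: x=[6.5801 19.1048 35.4879 23.7448] k=[7 21 33 29]
t=8: x=[7.5926 20.4058 32.1688 30.8453] k=[12 16 31 27]
t=9: x=[11.4846 16.5700 29.8968 28.7949] k=[10 13 31 28]
t=10: x=[9.5255 13.9557 29.7254 29.7339] k=[11 18 29 32]
t=11: x=[10.7837 17.9525 28.8227 33.3012] k=[7 20 28 33]
t=12: x=[7.5132 19.1688 28.2425 34.1463] k=[12 16 32 34]
t=13: x=[11.4846 16.6536 31.3329 35.4217] k=[11 20 26 39]
t=14: x=[10.9436 19.3363 27.0815 39.5330] k=[11 21 32 43]
t=15: x=[11.0235 20.6573 32.5312 43.7194] k=[14 26 30 39]
t=16: x=[14.0142 24.8392 30.9450 39.8755] k=[10 29 33 35]
t=17: x=[10.8025 27.2190 33.3665 36.4359] k=[11 27 35 34]
t=18: x=[11.5035 25.8283 34.7794 35.6805] k=[17 30 31 32]
t=19: x=[16.9419 28.4623 31.5243 33.4744] k=[16 23 28 31]
t=20: x=[15.5068 22.3791 28.3283 32.2814] k=[18 25 24 27]

0.0088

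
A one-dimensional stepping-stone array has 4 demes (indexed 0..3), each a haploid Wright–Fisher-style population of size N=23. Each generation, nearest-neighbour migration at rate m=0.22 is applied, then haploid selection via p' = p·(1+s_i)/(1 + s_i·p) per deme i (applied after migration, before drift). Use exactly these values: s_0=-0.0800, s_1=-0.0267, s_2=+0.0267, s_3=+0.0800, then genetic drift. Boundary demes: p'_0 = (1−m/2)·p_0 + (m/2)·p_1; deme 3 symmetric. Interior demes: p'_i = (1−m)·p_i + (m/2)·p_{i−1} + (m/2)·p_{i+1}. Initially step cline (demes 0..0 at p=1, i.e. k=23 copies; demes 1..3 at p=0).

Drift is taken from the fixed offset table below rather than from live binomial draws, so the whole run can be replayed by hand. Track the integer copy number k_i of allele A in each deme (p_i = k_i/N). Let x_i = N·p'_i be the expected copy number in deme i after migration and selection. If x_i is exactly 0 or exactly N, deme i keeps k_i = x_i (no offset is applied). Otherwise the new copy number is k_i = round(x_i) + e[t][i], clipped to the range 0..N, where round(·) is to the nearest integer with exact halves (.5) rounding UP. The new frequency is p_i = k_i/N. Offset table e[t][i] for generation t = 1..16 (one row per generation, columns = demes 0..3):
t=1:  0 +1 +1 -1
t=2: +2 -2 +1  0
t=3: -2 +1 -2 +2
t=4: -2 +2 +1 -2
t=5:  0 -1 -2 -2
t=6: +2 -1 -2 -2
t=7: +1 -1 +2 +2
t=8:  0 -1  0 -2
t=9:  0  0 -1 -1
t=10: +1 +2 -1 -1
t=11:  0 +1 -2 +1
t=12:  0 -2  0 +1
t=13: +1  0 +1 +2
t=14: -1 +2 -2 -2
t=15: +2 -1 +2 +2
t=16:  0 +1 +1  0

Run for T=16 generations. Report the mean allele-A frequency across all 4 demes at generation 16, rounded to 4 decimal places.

t=0: k=[23 0 0 0]
t=1: x=[20.2761 2.4697 0.0000 0.0000] k=[20 3 0 0]
t=2: x=[17.8022 4.4422 0.3387 0.0000] k=[20 2 1 0]
t=3: x=[17.6870 3.7837 1.0255 0.1188] k=[16 5 0 2]
t=4: x=[14.3447 5.5453 0.7899 1.9106] k=[12 8 2 0]
t=5: x=[11.0807 7.6413 2.4981 0.2374] k=[11 7 0 0]
t=6: x=[10.0857 6.5426 0.7899 0.0000] k=[12 6 0 0]
t=7: x=[10.8612 5.8808 0.6771 0.0000] k=[12 5 3 0]
t=8: x=[10.7516 5.4368 2.9572 0.3560] k=[11 4 3 0]
t=9: x=[9.7588 4.5602 2.8450 0.3560] k=[10 5 2 0]
t=10: x=[8.9895 5.1116 2.1610 0.2374] k=[10 7 1 0]
t=11: x=[9.2060 6.5426 1.5885 0.1188] k=[9 8 0 1]
t=12: x=[8.4398 7.0965 1.0153 0.9582] k=[8 5 1 2]
t=13: x=[7.2498 4.7866 1.5885 2.0279] k=[8 5 3 4]
t=14: x=[7.2498 5.0032 3.4057 4.1451] k=[6 7 1 2]
t=15: x=[5.7433 6.1078 1.8135 2.0279] k=[8 5 4 4]
t=16: x=[7.2498 5.1116 4.1997 4.2607] k=[7 6 5 4]

0.2391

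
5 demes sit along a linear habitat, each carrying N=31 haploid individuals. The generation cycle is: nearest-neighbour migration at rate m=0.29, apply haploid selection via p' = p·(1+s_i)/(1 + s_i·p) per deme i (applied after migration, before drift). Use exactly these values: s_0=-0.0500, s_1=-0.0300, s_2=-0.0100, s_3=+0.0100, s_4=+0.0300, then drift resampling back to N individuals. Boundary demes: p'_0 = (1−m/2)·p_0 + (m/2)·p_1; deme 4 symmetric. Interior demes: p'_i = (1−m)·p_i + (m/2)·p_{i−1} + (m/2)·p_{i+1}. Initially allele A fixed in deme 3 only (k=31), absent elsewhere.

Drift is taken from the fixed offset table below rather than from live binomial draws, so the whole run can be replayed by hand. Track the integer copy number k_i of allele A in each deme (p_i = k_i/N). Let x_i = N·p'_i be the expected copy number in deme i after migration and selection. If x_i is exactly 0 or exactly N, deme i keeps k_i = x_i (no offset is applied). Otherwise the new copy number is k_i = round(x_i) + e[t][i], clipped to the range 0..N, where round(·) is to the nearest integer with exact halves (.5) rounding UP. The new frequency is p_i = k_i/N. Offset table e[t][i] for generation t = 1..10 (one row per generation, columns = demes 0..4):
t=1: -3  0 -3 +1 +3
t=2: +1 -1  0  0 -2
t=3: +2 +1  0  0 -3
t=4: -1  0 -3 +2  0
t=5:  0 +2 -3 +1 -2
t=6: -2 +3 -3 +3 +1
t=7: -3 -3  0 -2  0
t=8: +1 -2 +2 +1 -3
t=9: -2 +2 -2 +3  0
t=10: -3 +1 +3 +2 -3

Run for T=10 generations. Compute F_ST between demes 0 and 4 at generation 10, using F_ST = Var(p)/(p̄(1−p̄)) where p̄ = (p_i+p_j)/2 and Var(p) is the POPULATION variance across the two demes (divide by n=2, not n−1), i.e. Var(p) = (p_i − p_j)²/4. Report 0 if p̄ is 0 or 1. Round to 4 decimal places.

t=0: k=[0 0 0 31 0]
t=1: x=[0.0000 0.0000 4.4565 22.0734 4.6098] k=[0 0 1 23 8]
t=2: x=[0.0000 0.1407 4.0098 17.7106 10.3781] k=[0 0 4 18 8]
t=3: x=[0.0000 0.5629 5.4050 14.5968 9.6453] k=[0 2 5 15 7]
t=4: x=[0.2756 2.0850 5.9664 12.4641 8.3389] k=[0 2 3 14 8]
t=5: x=[0.2756 1.8026 4.4118 11.6072 9.0583] k=[0 4 1 13 7]
t=6: x=[0.5515 2.9038 3.1465 10.4588 8.0448] k=[0 6 0 13 9]
t=7: x=[0.8277 4.1493 2.7299 10.6043 9.7768] k=[0 1 3 9 10]
t=8: x=[0.1378 1.1119 3.5483 8.3355 10.0548] k=[1 0 6 9 7]
t=9: x=[0.8134 0.9855 5.5193 8.3355 7.4561] k=[0 3 4 11 7]
t=10: x=[0.4135 2.6356 4.8289 9.4703 7.7505] k=[0 4 8 11 5]

0.0877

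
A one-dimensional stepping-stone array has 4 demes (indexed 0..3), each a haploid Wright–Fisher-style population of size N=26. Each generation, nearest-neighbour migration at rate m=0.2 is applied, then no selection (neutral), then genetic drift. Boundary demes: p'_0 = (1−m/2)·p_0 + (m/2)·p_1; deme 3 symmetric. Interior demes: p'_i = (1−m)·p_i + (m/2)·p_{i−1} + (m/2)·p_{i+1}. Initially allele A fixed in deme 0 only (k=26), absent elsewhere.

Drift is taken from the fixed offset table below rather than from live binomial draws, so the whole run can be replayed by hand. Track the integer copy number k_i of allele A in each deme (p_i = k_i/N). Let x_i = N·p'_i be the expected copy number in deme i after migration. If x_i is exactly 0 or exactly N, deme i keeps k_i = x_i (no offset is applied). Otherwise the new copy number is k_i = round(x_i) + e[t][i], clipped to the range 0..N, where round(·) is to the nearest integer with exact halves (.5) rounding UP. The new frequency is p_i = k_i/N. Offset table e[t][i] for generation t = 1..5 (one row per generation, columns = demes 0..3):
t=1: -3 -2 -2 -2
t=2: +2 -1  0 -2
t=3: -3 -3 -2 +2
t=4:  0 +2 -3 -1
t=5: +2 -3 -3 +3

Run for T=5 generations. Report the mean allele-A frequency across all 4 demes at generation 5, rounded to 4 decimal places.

0.1635

t=0: k=[26 0 0 0]
t=1: x=[23.4000 2.6000 0.0000 0.0000] k=[20 1 0 0]
t=2: x=[18.1000 2.8000 0.1000 0.0000] k=[20 2 0 0]
t=3: x=[18.2000 3.6000 0.2000 0.0000] k=[15 1 0 0]
t=4: x=[13.6000 2.3000 0.1000 0.0000] k=[14 4 0 0]
t=5: x=[13.0000 4.6000 0.4000 0.0000] k=[15 2 0 0]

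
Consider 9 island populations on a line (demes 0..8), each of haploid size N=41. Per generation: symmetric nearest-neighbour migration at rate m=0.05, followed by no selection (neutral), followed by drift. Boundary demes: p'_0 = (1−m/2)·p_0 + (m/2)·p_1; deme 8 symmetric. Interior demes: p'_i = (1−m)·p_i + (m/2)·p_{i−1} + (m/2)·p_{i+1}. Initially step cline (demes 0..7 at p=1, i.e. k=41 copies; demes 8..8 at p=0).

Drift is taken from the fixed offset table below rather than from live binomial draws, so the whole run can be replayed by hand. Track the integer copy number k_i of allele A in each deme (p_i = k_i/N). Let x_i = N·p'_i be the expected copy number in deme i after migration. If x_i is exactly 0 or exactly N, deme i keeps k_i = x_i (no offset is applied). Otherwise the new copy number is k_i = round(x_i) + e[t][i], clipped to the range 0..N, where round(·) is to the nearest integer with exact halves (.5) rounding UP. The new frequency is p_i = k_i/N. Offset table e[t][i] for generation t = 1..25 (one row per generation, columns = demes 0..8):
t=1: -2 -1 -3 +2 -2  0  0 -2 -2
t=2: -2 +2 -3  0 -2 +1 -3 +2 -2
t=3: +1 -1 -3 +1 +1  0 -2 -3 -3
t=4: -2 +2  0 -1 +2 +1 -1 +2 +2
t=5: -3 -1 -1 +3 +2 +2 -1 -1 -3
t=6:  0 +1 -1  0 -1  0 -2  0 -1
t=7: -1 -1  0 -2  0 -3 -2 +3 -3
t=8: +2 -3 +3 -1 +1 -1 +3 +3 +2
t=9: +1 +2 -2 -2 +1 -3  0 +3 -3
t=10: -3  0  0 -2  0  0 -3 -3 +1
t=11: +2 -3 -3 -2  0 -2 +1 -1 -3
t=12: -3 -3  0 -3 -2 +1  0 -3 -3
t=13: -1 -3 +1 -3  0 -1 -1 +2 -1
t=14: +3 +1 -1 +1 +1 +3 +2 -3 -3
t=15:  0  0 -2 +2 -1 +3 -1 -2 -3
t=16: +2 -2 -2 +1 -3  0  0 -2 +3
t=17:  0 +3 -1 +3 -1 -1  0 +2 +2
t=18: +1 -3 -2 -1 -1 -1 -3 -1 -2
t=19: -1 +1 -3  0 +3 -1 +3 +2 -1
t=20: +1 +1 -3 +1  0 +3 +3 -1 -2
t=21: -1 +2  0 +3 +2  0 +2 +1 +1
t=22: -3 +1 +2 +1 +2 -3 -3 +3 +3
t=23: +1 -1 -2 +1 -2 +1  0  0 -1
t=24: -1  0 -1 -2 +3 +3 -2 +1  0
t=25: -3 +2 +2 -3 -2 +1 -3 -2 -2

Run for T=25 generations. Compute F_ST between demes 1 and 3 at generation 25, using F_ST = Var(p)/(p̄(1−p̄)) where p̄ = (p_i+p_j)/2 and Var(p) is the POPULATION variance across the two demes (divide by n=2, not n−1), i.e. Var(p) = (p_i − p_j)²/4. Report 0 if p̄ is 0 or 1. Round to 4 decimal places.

t=0: k=[41 41 41 41 41 41 41 41 0]
t=1: x=[41.0000 41.0000 41.0000 41.0000 41.0000 41.0000 41.0000 39.9750 1.0250] k=[41 41 41 41 41 41 41 38 0]
t=2: x=[41.0000 41.0000 41.0000 41.0000 41.0000 41.0000 40.9250 37.1250 0.9500] k=[41 41 41 41 41 41 38 39 0]
t=3: x=[41.0000 41.0000 41.0000 41.0000 41.0000 40.9250 38.1000 38.0000 0.9750] k=[41 41 41 41 41 41 36 35 0]
t=4: x=[41.0000 41.0000 41.0000 41.0000 41.0000 40.8750 36.1000 34.1500 0.8750] k=[41 41 41 41 41 41 35 36 3]
t=5: x=[41.0000 41.0000 41.0000 41.0000 41.0000 40.8500 35.1750 35.1500 3.8250] k=[41 41 41 41 41 41 34 34 1]
t=6: x=[41.0000 41.0000 41.0000 41.0000 41.0000 40.8250 34.1750 33.1750 1.8250] k=[41 41 41 41 41 41 32 33 1]
t=7: x=[41.0000 41.0000 41.0000 41.0000 41.0000 40.7750 32.2500 32.1750 1.8000] k=[41 41 41 41 41 38 30 35 0]
t=8: x=[41.0000 41.0000 41.0000 41.0000 40.9250 37.8750 30.3250 34.0000 0.8750] k=[41 41 41 41 41 37 33 37 3]
t=9: x=[41.0000 41.0000 41.0000 41.0000 40.9000 37.0000 33.2000 36.0500 3.8500] k=[41 41 41 41 41 34 33 39 1]
t=10: x=[41.0000 41.0000 41.0000 41.0000 40.8250 34.1500 33.1750 37.9000 1.9500] k=[41 41 41 41 41 34 30 35 3]
t=11: x=[41.0000 41.0000 41.0000 41.0000 40.8250 34.0750 30.2250 34.0750 3.8000] k=[41 41 41 41 41 32 31 33 1]
t=12: x=[41.0000 41.0000 41.0000 41.0000 40.7750 32.2000 31.0750 32.1500 1.8000] k=[41 41 41 41 39 33 31 29 0]
t=13: x=[41.0000 41.0000 41.0000 40.9500 38.9000 33.1000 31.0000 28.3250 0.7250] k=[41 41 41 38 39 32 30 30 0]
t=14: x=[41.0000 41.0000 40.9250 38.1000 38.8000 32.1250 30.0500 29.2500 0.7500] k=[41 41 40 39 40 35 32 26 0]
t=15: x=[41.0000 40.9750 40.0000 39.0500 39.8500 35.0500 31.9250 25.5000 0.6500] k=[41 41 38 41 39 38 31 24 0]
t=16: x=[41.0000 40.9250 38.1500 40.8750 39.0250 37.8500 31.0000 23.5750 0.6000] k=[41 39 36 41 36 38 31 22 4]
t=17: x=[40.9500 38.9750 36.2000 40.7500 36.1750 37.7750 30.9500 21.7750 4.4500] k=[41 41 35 41 35 37 31 24 6]
t=18: x=[41.0000 40.8500 35.3000 40.7000 35.2000 36.8000 30.9750 23.7250 6.4500] k=[41 38 33 40 34 36 28 23 4]
t=19: x=[40.9250 37.9500 33.3000 39.6750 34.2000 35.7500 28.0750 22.6500 4.4750] k=[40 39 30 40 37 35 31 25 3]
t=20: x=[39.9750 38.8000 30.4750 39.6750 37.0250 34.9500 30.9500 24.6000 3.5500] k=[41 40 27 41 37 38 34 24 2]
t=21: x=[40.9750 39.7000 27.6750 40.5500 37.1250 37.8750 33.8500 23.7000 2.5500] k=[40 41 28 41 39 38 36 25 4]
t=22: x=[40.0250 40.6500 28.6500 40.6250 39.0250 37.9750 35.7750 24.7500 4.5250] k=[37 41 31 41 41 35 33 28 8]
t=23: x=[37.1000 40.6500 31.5000 40.7500 40.8500 35.1000 32.9250 27.6250 8.5000] k=[38 40 30 41 39 36 33 28 8]
t=24: x=[38.0500 39.7000 30.5250 40.6750 38.9750 36.0000 32.9500 27.6250 8.5000] k=[37 40 30 39 41 39 31 29 9]
t=25: x=[37.0750 39.6750 30.4750 38.8250 40.9000 38.8500 31.1500 28.5500 9.5000] k=[34 41 32 36 39 40 28 27 8]

0.0649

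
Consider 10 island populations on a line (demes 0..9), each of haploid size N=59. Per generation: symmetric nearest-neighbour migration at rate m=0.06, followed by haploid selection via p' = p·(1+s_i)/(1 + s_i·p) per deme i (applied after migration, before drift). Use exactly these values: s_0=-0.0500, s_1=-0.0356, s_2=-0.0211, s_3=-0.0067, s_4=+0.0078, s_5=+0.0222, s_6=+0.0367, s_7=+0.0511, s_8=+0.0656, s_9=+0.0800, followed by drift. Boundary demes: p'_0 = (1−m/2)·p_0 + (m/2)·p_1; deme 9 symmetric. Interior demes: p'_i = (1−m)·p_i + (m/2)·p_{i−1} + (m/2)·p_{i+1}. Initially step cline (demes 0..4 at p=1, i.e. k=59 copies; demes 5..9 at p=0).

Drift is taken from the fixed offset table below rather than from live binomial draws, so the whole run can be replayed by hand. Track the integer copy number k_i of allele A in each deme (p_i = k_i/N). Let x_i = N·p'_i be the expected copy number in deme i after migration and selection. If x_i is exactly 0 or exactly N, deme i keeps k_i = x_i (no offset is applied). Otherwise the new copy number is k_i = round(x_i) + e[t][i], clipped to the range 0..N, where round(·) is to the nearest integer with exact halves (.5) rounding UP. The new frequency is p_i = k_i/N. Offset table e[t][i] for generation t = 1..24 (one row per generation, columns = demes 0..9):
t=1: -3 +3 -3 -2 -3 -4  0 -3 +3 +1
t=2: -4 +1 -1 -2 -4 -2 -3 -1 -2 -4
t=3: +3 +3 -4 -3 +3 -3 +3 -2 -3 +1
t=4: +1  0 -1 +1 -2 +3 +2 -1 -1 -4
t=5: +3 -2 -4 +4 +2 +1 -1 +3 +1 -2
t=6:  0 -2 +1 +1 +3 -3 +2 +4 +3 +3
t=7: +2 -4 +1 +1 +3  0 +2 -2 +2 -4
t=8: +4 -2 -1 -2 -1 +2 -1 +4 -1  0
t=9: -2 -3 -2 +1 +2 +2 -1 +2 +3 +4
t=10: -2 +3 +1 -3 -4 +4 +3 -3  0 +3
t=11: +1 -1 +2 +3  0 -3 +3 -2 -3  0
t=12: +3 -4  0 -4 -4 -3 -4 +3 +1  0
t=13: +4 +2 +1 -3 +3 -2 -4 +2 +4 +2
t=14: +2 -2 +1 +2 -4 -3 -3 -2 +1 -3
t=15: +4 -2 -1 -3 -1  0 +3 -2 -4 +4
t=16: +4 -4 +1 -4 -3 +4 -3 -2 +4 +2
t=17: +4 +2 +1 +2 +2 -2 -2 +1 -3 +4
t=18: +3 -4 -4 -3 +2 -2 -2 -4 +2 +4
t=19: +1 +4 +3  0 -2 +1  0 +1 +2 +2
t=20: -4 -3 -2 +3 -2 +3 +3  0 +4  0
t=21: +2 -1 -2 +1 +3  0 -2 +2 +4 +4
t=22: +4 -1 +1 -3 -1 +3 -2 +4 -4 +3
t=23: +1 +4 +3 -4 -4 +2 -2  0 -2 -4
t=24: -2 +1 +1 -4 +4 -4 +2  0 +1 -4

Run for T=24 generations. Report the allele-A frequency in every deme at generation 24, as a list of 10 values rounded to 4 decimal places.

[0.9322, 0.6949, 0.8136, 0.6271, 0.6271, 0.3220, 0.0508, 0.1356, 0.2542, 0.3898]

t=0: k=[59 59 59 59 59 0 0 0 0 0]
t=1: x=[59.0000 59.0000 59.0000 59.0000 57.2433 1.8081 0.0000 0.0000 0.0000 0.0000] k=[59 59 59 59 54 0 0 0 0 0]
t=2: x=[59.0000 59.0000 59.0000 58.8490 52.5746 1.6550 0.0000 0.0000 0.0000 0.0000] k=[59 59 59 57 49 0 0 0 0 0]
t=3: x=[59.0000 59.0000 58.9387 56.8058 47.8405 1.5018 0.0000 0.0000 0.0000 0.0000] k=[59 59 55 54 51 0 0 0 0 0]
t=4: x=[59.0000 58.8756 55.0114 53.9088 49.6214 1.5631 0.0000 0.0000 0.0000 0.0000] k=[59 59 54 55 48 5 0 0 0 0]
t=5: x=[59.0000 58.8445 54.0848 54.7335 46.9945 6.2618 0.1555 0.0000 0.0000 0.0000] k=[59 57 50 59 49 7 0 0 0 0]
t=6: x=[58.9368 56.7736 50.3234 58.4262 48.1092 8.2039 0.2177 0.0000 0.0000 0.0000] k=[59 55 51 59 51 5 2 0 0 0]
t=7: x=[58.8737 54.8627 51.2170 58.5168 49.9199 6.4145 2.1018 0.0631 0.0000 0.0000] k=[59 51 52 59 53 6 4 0 0 0]
t=8: x=[58.7474 51.0232 52.0503 58.6074 51.8191 7.4924 4.0746 0.1261 0.0000 0.0000] k=[59 49 51 57 51 9 3 4 0 0]
t=9: x=[58.6843 49.0641 50.9733 56.6247 49.9795 10.2648 3.3212 4.0333 0.1279 0.0000] k=[57 46 49 58 52 12 2 6 3 0]
t=10: x=[56.5525 46.0575 49.0042 57.5405 51.0337 13.1227 2.5050 6.0555 3.1862 0.0972] k=[55 49 50 55 47 17 6 3 3 3]
t=11: x=[54.6163 48.9104 49.9579 54.5826 46.4171 17.8421 6.4440 3.2392 3.1862 3.2269] k=[56 48 52 58 46 15 9 1 0 3]
t=12: x=[55.5993 48.0402 51.9283 57.4499 45.5110 16.0048 9.2168 1.2705 0.1279 3.1304] k=[59 44 52 53 42 13 5 4 1 3]
t=13: x=[58.5265 44.2934 51.6539 52.6018 41.5556 13.8615 5.3838 4.1273 1.2239 3.1626] k=[59 46 53 50 45 12 1 6 5 5]
t=14: x=[58.5896 46.2412 52.5790 49.8883 44.2461 12.8797 1.5329 6.0867 5.3302 5.3636] k=[59 44 54 52 40 10 0 4 6 2]
t=15: x=[58.5265 44.3545 53.5352 51.6569 39.5614 10.7923 0.4353 4.1273 6.1619 2.2830] k=[59 42 53 49 39 11 3 2 2 6]
t=16: x=[58.4634 42.4112 52.4265 48.7632 38.5639 11.8060 3.3212 2.1300 2.2538 6.3002] k=[59 38 53 45 36 16 0 0 6 8]
t=17: x=[58.3372 38.5989 52.1825 44.8980 35.7795 16.3785 0.4975 0.1892 6.2250 8.4839] k=[59 41 53 47 38 14 0 1 3 12]
t=18: x=[58.4319 41.4565 52.3350 46.8453 37.6560 14.5392 0.4664 1.0817 3.4084 12.4701] k=[59 37 48 44 40 13 0 0 5 16]
t=19: x=[58.3057 37.4971 47.3519 43.9247 39.4118 13.6490 0.4042 0.1576 5.4882 16.5715] k=[59 41 50 44 37 15 0 1 7 19]
t=20: x=[58.4319 41.3651 49.3795 43.8946 36.6580 15.4592 0.4975 1.2076 7.5904 19.6349] k=[54 38 47 47 35 18 3 1 12 20]
t=21: x=[53.2596 38.2652 46.5215 46.5742 34.9608 18.3363 3.5070 1.4593 12.5254 20.7839] k=[55 37 45 48 38 18 2 3 17 25]
t=22: x=[54.2403 37.2850 44.6193 47.5481 37.8056 18.3968 2.5981 3.5528 17.5944 25.8722] k=[58 36 46 45 37 21 1 8 14 29]
t=23: x=[57.2552 36.4573 45.4487 44.7174 36.8676 21.1772 1.8743 8.3198 14.9686 29.6848] k=[58 40 48 41 33 23 0 8 13 26]
t=24: x=[57.3812 40.3204 47.3519 40.8857 33.0530 22.9170 0.9636 8.2576 13.9039 26.7306] k=[55 41 48 37 37 19 3 8 15 23]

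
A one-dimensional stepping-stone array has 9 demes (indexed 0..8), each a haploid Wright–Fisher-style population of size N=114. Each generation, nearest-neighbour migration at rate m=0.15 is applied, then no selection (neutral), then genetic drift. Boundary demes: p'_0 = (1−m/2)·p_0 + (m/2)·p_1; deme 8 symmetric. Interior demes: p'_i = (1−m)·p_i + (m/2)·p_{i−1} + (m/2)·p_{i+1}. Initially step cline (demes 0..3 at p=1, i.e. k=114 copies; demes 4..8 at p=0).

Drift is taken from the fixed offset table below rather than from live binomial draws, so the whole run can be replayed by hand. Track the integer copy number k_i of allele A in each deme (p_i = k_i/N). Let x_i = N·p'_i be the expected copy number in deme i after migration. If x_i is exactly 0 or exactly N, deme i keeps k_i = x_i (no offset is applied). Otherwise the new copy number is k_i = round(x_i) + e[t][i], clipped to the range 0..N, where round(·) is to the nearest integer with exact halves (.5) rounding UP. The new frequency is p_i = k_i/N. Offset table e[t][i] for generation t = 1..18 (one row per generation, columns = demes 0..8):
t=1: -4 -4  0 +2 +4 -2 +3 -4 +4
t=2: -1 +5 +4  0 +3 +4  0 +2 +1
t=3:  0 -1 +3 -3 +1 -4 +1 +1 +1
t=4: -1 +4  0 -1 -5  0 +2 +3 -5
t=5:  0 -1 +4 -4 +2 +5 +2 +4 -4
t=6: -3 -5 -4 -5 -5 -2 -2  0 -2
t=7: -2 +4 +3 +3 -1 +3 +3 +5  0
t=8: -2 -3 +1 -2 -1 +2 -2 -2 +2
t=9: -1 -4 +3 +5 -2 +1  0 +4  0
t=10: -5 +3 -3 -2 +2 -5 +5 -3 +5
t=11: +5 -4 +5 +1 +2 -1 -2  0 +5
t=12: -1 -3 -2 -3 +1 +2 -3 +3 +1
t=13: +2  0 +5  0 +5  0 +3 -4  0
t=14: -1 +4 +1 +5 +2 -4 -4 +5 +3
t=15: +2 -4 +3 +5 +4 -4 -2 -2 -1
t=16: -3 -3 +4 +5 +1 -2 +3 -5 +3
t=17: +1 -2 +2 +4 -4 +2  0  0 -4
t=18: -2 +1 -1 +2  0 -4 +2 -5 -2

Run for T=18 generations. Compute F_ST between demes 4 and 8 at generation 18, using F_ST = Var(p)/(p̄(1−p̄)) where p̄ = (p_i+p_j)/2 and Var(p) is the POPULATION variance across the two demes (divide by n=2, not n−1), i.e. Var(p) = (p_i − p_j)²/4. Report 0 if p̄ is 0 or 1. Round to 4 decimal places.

t=0: k=[114 114 114 114 0 0 0 0 0]
t=1: x=[114.0000 114.0000 114.0000 105.4500 8.5500 0.0000 0.0000 0.0000 0.0000] k=[114 114 114 107 13 0 0 0 0]
t=2: x=[114.0000 114.0000 113.4750 100.4750 19.0750 0.9750 0.0000 0.0000 0.0000] k=[114 114 114 100 22 5 0 0 0]
t=3: x=[114.0000 114.0000 112.9500 95.2000 26.5750 5.9000 0.3750 0.0000 0.0000] k=[114 114 114 92 28 2 1 0 0]
t=4: x=[114.0000 114.0000 112.3500 88.8500 30.8500 3.8750 1.0000 0.0750 0.0000] k=[114 114 112 88 26 4 3 3 0]
t=5: x=[114.0000 113.8500 110.3500 85.1500 29.0000 5.5750 3.0750 2.7750 0.2250] k=[114 113 114 81 31 11 5 7 0]
t=6: x=[113.9250 113.1500 111.4500 79.7250 33.2500 12.0500 5.6000 6.3250 0.5250] k=[111 108 107 75 28 10 4 6 0]
t=7: x=[110.7750 108.1500 104.6750 73.8750 30.1750 10.9000 4.6000 5.4000 0.4500] k=[109 112 108 77 29 14 8 10 0]
t=8: x=[109.2250 111.4750 105.9750 75.7250 31.4750 14.6750 8.6000 9.1000 0.7500] k=[107 108 107 74 30 17 7 7 3]
t=9: x=[107.0750 107.8500 104.6000 73.1750 32.3250 17.2250 7.7500 6.7000 3.3000] k=[106 104 108 78 30 18 8 11 3]
t=10: x=[105.8500 104.4500 105.4500 76.6500 32.7000 18.1500 8.9750 10.1750 3.6000] k=[101 107 102 75 35 13 14 7 9]
t=11: x=[101.4500 106.1750 100.3500 74.0250 36.3500 14.7250 13.4000 7.6750 8.8500] k=[106 102 105 75 38 14 11 8 14]
t=12: x=[105.7000 102.5250 102.5250 74.4750 38.9750 15.5750 11.0000 8.6750 13.5500] k=[105 100 101 71 40 18 8 12 15]
t=13: x=[104.6250 100.4500 98.6750 70.9250 40.6750 18.9000 9.0500 11.9250 14.7750] k=[107 100 104 71 46 19 12 8 15]
t=14: x=[106.4750 100.8250 101.2250 71.6000 45.8500 20.5000 12.2250 8.8250 14.4750] k=[105 105 102 77 48 17 8 14 17]
t=15: x=[105.0000 104.7750 100.3500 76.7000 47.8500 18.6500 9.1250 13.7750 16.7750] k=[107 101 103 82 52 15 7 12 16]
t=16: x=[106.5500 101.6000 101.2750 81.3250 51.4750 17.1750 7.9750 11.9250 15.7000] k=[104 99 105 86 52 15 11 7 19]
t=17: x=[103.6250 99.8250 103.1250 84.8750 51.7750 17.4750 11.0000 8.2000 18.1000] k=[105 98 105 89 48 19 11 8 14]
t=18: x=[104.4750 99.0500 103.2750 87.1250 48.9000 20.5750 11.3750 8.6750 13.5500] k=[102 100 102 89 49 17 13 4 12]

0.1344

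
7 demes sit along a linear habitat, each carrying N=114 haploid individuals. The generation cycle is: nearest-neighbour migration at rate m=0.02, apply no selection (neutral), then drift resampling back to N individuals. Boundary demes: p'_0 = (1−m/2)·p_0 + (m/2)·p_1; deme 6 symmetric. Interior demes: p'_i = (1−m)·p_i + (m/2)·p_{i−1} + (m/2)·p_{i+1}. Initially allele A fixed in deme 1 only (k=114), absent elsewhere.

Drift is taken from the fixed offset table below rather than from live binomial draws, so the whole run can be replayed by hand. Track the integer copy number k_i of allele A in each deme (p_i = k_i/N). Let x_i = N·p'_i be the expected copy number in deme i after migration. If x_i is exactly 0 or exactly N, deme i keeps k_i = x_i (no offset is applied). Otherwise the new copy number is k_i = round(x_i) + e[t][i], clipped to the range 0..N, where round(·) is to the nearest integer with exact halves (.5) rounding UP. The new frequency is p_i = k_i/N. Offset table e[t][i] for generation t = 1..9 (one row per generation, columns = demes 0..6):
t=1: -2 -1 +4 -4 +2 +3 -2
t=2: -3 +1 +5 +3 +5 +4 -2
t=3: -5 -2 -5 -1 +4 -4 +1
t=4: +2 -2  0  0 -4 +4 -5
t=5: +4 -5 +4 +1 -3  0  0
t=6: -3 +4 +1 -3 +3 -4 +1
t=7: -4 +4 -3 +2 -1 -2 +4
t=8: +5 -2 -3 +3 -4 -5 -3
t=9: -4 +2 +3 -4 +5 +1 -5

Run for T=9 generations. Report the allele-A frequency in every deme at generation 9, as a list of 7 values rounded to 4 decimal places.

t=0: k=[0 114 0 0 0 0 0]
t=1: x=[1.1400 111.7200 1.1400 0.0000 0.0000 0.0000 0.0000] k=[0 111 5 0 0 0 0]
t=2: x=[1.1100 108.8300 6.0100 0.0500 0.0000 0.0000 0.0000] k=[0 110 11 3 0 0 0]
t=3: x=[1.1000 107.9100 11.9100 3.0500 0.0300 0.0000 0.0000] k=[0 106 7 2 4 0 0]
t=4: x=[1.0600 103.9500 7.9400 2.0700 3.9400 0.0400 0.0000] k=[3 102 8 2 0 4 0]
t=5: x=[3.9900 100.0700 8.8800 2.0400 0.0600 3.9200 0.0400] k=[8 95 13 3 0 4 0]
t=6: x=[8.8700 93.3100 13.7200 3.0700 0.0700 3.9200 0.0400] k=[6 97 15 0 3 0 1]
t=7: x=[6.9100 95.2700 15.6700 0.1800 2.9400 0.0400 0.9900] k=[3 99 13 2 2 0 5]
t=8: x=[3.9600 97.1800 13.7500 2.1100 1.9800 0.0700 4.9500] k=[9 95 11 5 0 0 2]
t=9: x=[9.8600 93.3000 11.7800 5.0100 0.0500 0.0200 1.9800] k=[6 95 15 1 5 1 0]

[0.0526, 0.8333, 0.1316, 0.0088, 0.0439, 0.0088, 0.0000]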